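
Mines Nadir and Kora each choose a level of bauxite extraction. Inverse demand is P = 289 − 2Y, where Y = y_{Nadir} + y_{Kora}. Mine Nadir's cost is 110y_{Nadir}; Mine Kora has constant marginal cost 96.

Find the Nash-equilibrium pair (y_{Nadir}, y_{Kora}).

27.5, 34.5

Mine Nadir's profit: π = y_{Nadir}(289 − 2(y_{Nadir} + y_{Kora})) − 110y_{Nadir}.
∂π/∂y_{Nadir} = 179 − 4y_{Nadir} − 2y_{Kora} = 0, so y_{Nadir} = 44.75 − 0.5y_{Kora}.
By the same steps for Kora: y_{Kora} = 48.25 − 0.5y_{Nadir}.
Substituting the second reaction function into the first: y_{Nadir} = 44.75 − 0.5(48.25 − 0.5y_{Nadir}), which gives 0.75y_{Nadir} = 20.625 ⇒ y_{Nadir} = 27.5.
Then y_{Kora} = 48.25 − 0.5·27.5 = 34.5.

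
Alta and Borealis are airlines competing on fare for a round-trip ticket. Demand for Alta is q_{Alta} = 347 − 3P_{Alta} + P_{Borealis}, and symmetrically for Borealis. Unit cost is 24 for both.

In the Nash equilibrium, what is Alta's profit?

10728.12

Alta's profit: π = (P_{Alta} − 24)(347 − 3P_{Alta} + P_{Borealis}).
∂π/∂P_{Alta} = 419 − 6P_{Alta} + P_{Borealis} = 0 ⇒ P_{Alta} = 419/6 + (1/6)P_{Borealis}.
Setting P_{Alta} = P_{Borealis} in the reaction function: P_{Alta} = 419/6 + (1/6)P_{Alta}, so P_{Alta} = (419/6) / (5/6) = 83.8.
q_{Alta} = 347 − 3·83.8 + 83.8 = 179.4.
Profit = (83.8 − 24)·179.4 = 10728.12.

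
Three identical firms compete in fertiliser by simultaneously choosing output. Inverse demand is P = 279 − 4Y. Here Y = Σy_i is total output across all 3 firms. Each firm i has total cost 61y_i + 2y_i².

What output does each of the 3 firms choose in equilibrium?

A representative firm's profit is π_i = y_i(279 − 4Y) − 61y_i − 2y_i², with Y = y_i + Σ_{j≠i} y_j.
First-order condition: 218 − 12y_i − 4Σ_{j≠i} y_j = 0.
Imposing symmetry (y_j = y for all j) turns Σ_{j≠i} y_j into 2y, so 218 = 20y and y = 10.9.

10.9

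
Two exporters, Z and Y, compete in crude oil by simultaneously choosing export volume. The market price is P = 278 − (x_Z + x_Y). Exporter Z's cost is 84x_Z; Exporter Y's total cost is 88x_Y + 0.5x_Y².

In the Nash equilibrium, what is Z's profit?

6146.56

Exporter Z's profit: π = x_Z(278 − (x_Z + x_Y)) − 84x_Z.
∂π/∂x_Z = 194 − 2x_Z − x_Y = 0, so x_Z = 97 − 0.5x_Y.
For Y: ∂π/∂x_Y = 190 − 3x_Y − x_Z = 0 ⇒ x_Y = 190/3 − (1/3)x_Z.
Solving the two reaction functions simultaneously: (1 − (−0.5)(−1/3))x_Z = 97 − 0.5·(190/3), so (5/6)x_Z = 196/3 and x_Z = 78.4.
Then x_Y = 190/3 − (1/3)·78.4 = 37.2.
Price P = 278 − 115.6 = 162.4.
Z's profit: (162.4 − 84)·78.4 = 6146.56.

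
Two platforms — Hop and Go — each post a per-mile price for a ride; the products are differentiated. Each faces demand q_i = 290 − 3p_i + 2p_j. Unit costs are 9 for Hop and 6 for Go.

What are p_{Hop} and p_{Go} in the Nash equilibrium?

Hop's profit: π = (p_{Hop} − 9)(290 − 3p_{Hop} + 2p_{Go}).
∂π/∂p_{Hop} = 317 − 6p_{Hop} + 2p_{Go} = 0 ⇒ p_{Hop} = 317/6 + (1/3)p_{Go}.
Similarly p_{Go} = 154/3 + (1/3)p_{Hop}.
Solving the two reaction functions simultaneously: (1 − (1/3)(1/3))p_{Hop} = 317/6 + (1/3)·(154/3), so (8/9)p_{Hop} = 1259/18 and p_{Hop} = 78.6875.
Then p_{Go} = 154/3 + (1/3)·78.6875 = 77.5625.

78.6875, 77.5625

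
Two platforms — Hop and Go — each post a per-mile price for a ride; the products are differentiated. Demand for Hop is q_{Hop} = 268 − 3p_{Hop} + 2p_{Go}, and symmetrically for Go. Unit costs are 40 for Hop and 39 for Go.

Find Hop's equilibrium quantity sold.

Hop's profit: π = (p_{Hop} − 40)(268 − 3p_{Hop} + 2p_{Go}).
∂π/∂p_{Hop} = 388 − 6p_{Hop} + 2p_{Go} = 0 ⇒ p_{Hop} = 194/3 + (1/3)p_{Go}.
Similarly p_{Go} = 385/6 + (1/3)p_{Hop}.
Plugging p_{Go} into Hop's best response: p_{Hop} = 194/3 + (1/3)(385/6 + (1/3)p_{Hop}) ⇒ (8/9)p_{Hop} = 1549/18, so p_{Hop} = 96.8125.
Then p_{Go} = 385/6 + (1/3)·96.8125 = 96.4375.
q_{Hop} = 268 − 3·96.8125 + 2·96.4375 = 170.4375.

170.4375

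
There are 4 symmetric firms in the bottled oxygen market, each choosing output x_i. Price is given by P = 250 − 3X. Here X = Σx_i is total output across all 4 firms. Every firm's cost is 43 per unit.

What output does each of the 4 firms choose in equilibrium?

A representative firm's profit is π_i = x_i(250 − 3X) − 43x_i, with X = x_i + Σ_{j≠i} x_j.
First-order condition: 207 − 6x_i − 3Σ_{j≠i} x_j = 0.
In a symmetric equilibrium every firm chooses the same x, so Σ_{j≠i} x_j = 3x. The condition becomes 207 − 15x = 0, giving x = 207/15 = 13.8.

13.8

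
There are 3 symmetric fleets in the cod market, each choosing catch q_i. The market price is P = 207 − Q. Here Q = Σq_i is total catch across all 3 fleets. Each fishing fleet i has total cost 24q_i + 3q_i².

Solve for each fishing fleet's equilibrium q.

A representative fishing fleet's profit is π_i = q_i(207 − Q) − 24q_i − 3q_i², with Q = q_i + Σ_{j≠i} q_j.
First-order condition: 183 − 8q_i − Σ_{j≠i} q_j = 0.
In a symmetric equilibrium every fishing fleet chooses the same q, so Σ_{j≠i} q_j = 2q. The condition becomes 183 − 10q = 0, giving q = 183/10 = 18.3.

18.3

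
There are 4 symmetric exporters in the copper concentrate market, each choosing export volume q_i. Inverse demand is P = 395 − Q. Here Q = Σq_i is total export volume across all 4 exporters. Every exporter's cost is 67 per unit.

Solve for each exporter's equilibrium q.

65.6

A representative exporter's profit is π_i = q_i(395 − Q) − 67q_i, with Q = q_i + Σ_{j≠i} q_j.
First-order condition: 328 − 2q_i − Σ_{j≠i} q_j = 0.
Imposing symmetry (q_j = q for all j) turns Σ_{j≠i} q_j into 3q, so 328 = 5q and q = 65.6.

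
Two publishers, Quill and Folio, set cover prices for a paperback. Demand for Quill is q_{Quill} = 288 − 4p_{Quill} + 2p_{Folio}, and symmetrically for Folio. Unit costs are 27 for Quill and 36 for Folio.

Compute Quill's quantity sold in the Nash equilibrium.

Quill's profit: π = (p_{Quill} − 27)(288 − 4p_{Quill} + 2p_{Folio}).
∂π/∂p_{Quill} = 396 − 8p_{Quill} + 2p_{Folio} = 0 ⇒ p_{Quill} = 49.5 + 0.25p_{Folio}.
Similarly p_{Folio} = 54 + 0.25p_{Quill}.
Substituting the second reaction function into the first: p_{Quill} = 49.5 + 0.25(54 + 0.25p_{Quill}), which gives 0.9375p_{Quill} = 63 ⇒ p_{Quill} = 67.2.
Then p_{Folio} = 54 + 0.25·67.2 = 70.8.
q_{Quill} = 288 − 4·67.2 + 2·70.8 = 160.8.

160.8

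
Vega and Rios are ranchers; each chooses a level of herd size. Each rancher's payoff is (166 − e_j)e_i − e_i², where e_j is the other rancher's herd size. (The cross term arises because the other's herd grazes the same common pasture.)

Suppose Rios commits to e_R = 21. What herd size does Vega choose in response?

Vega's payoff is (166 − e_R)e_V − e_V².
∂π/∂e_V = 166 − e_R − 2e_V = 0, so e_V = 83 − 0.5e_R.
At e_R = 21: e_V = 83 − 0.5·21 = 72.5.

72.5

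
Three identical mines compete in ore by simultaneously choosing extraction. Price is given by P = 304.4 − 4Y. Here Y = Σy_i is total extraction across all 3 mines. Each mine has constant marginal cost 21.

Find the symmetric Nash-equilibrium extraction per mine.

17.7125

A representative mine's profit is π_i = y_i(304.4 − 4Y) − 21y_i, with Y = y_i + Σ_{j≠i} y_j.
First-order condition: 283.4 − 8y_i − 4Σ_{j≠i} y_j = 0.
In a symmetric equilibrium every mine chooses the same y, so Σ_{j≠i} y_j = 2y. The condition becomes 283.4 − 16y = 0, giving y = 283.4/16 = 17.7125.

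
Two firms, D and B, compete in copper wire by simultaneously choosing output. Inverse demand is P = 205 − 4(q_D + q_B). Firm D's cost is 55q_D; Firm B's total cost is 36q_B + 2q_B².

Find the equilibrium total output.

Firm D's profit: π = q_D(205 − 4(q_D + q_B)) − 55q_D.
∂π/∂q_D = 150 − 8q_D − 4q_B = 0, so q_D = 18.75 − 0.5q_B.
For B: ∂π/∂q_B = 169 − 12q_B − 4q_D = 0 ⇒ q_B = 169/12 − (1/3)q_D.
Solving the two reaction functions simultaneously: (1 − (−0.5)(−1/3))q_D = 18.75 − 0.5·(169/12), so (5/6)q_D = 281/24 and q_D = 14.05.
Then q_B = 169/12 − (1/3)·14.05 = 9.4.
Total output: 14.05 + 9.4 = 23.45.

23.45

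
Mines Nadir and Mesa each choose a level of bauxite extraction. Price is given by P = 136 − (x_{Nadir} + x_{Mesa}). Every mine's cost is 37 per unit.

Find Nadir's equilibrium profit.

Mine Nadir's profit: π = x_{Nadir}(136 − (x_{Nadir} + x_{Mesa})) − 37x_{Nadir}.
∂π/∂x_{Nadir} = 99 − 2x_{Nadir} − x_{Mesa} = 0, so x_{Nadir} = 49.5 − 0.5x_{Mesa}.
The game is symmetric, so in equilibrium x_{Mesa} = x_{Nadir}: the reaction function gives 1.5x_{Nadir} = 49.5, hence x_{Nadir} = 33.
Price P = 136 − 66 = 70.
Nadir's profit: (70 − 37)·33 = 1089.

1089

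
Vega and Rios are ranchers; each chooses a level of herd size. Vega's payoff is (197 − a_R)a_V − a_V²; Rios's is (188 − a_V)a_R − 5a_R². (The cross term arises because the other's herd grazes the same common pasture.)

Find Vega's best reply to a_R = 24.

86.5

Expanding Vega's payoff: 197a_V − a_Ra_V − a_V².
∂π/∂a_V = 197 − a_R − 2a_V = 0, so a_V = 98.5 − 0.5a_R.
At a_R = 24: a_V = 98.5 − 0.5·24 = 86.5.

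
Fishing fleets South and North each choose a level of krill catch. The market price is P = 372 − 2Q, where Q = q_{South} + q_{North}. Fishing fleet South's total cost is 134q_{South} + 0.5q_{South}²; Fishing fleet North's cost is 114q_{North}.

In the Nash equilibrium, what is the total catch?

Fishing fleet South's profit: π = q_{South}(372 − 2(q_{South} + q_{North})) − 134q_{South} − 0.5q_{South}².
∂π/∂q_{South} = 238 − 5q_{South} − 2q_{North} = 0, so q_{South} = 47.6 − 0.4q_{North}.
For North: ∂π/∂q_{North} = 258 − 4q_{North} − 2q_{South} = 0 ⇒ q_{North} = 64.5 − 0.5q_{South}.
Substituting the second reaction function into the first: q_{South} = 47.6 − 0.4(64.5 − 0.5q_{South}), which gives 0.8q_{South} = 21.8 ⇒ q_{South} = 27.25.
Then q_{North} = 64.5 − 0.5·27.25 = 50.875.
Total catch: 27.25 + 50.875 = 78.125.

78.125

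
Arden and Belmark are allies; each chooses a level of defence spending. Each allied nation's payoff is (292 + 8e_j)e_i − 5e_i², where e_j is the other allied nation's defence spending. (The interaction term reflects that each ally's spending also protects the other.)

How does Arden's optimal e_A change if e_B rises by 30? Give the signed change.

Arden's payoff is (292 + 8e_B)e_A − 5e_A².
∂π/∂e_A = 292 + 8e_B − 10e_A = 0, so e_A = 29.2 + 0.8e_B.
The reaction-function slope is 0.8, so a 30-unit rise in e_B moves e_A by 0.8 × 30 = 24. Arden's best response rises — the actions are strategic complements.

24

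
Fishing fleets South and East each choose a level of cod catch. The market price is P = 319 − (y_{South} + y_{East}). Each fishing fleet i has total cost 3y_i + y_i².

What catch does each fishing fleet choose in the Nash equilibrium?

Fishing fleet South's profit: π = y_{South}(319 − (y_{South} + y_{East})) − 3y_{South} − y_{South}².
∂π/∂y_{South} = 316 − 4y_{South} − y_{East} = 0, so y_{South} = 79 − 0.25y_{East}.
Setting y_{South} = y_{East} in the reaction function: y_{South} = 79 − 0.25y_{South}, so y_{South} = 79 / 1.25 = 63.2.

63.2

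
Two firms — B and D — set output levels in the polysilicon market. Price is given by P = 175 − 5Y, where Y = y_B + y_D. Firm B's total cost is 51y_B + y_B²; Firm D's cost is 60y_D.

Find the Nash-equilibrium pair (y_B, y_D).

7, 8

Firm B's profit: π = y_B(175 − 5(y_B + y_D)) − 51y_B − y_B².
∂π/∂y_B = 124 − 12y_B − 5y_D = 0, so y_B = 31/3 − (5/12)y_D.
For D: ∂π/∂y_D = 115 − 10y_D − 5y_B = 0 ⇒ y_D = 11.5 − 0.5y_B.
Substituting the second reaction function into the first: y_B = 31/3 − (5/12)(11.5 − 0.5y_B), which gives (19/24)y_B = 133/24 ⇒ y_B = 7.
Then y_D = 11.5 − 0.5·7 = 8.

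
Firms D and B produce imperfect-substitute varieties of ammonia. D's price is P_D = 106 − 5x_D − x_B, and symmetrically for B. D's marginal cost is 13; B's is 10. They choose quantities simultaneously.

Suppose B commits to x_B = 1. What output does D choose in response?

Firm D's profit: π = x_D(106 − 5x_D − x_B) − 13x_D.
∂π/∂x_D = 93 − 10x_D − x_B = 0 ⇒ x_D = 9.3 − 0.1x_B.
At x_B = 1: x_D = 9.3 − 0.1·1 = 9.2.

9.2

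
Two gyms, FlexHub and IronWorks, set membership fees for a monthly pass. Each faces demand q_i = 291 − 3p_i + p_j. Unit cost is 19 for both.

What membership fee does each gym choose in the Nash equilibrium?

FlexHub's profit: π = (p_{FlexHub} − 19)(291 − 3p_{FlexHub} + p_{IronWorks}).
∂π/∂p_{FlexHub} = 348 − 6p_{FlexHub} + p_{IronWorks} = 0 ⇒ p_{FlexHub} = 58 + (1/6)p_{IronWorks}.
By symmetry p_{IronWorks} = p_{FlexHub}; substituting into the reaction function, (5/6)p_{FlexHub} = 58 and p_{FlexHub} = 69.6.

69.6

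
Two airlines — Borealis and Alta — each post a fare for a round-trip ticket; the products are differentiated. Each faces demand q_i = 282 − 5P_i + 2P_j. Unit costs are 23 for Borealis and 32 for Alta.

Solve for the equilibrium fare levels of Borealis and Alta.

Borealis's profit: π = (P_{Borealis} − 23)(282 − 5P_{Borealis} + 2P_{Alta}).
∂π/∂P_{Borealis} = 397 − 10P_{Borealis} + 2P_{Alta} = 0 ⇒ P_{Borealis} = 39.7 + 0.2P_{Alta}.
Similarly P_{Alta} = 44.2 + 0.2P_{Borealis}.
Substituting the second reaction function into the first: P_{Borealis} = 39.7 + 0.2(44.2 + 0.2P_{Borealis}), which gives 0.96P_{Borealis} = 48.54 ⇒ P_{Borealis} = 50.5625.
Then P_{Alta} = 44.2 + 0.2·50.5625 = 54.3125.

50.5625, 54.3125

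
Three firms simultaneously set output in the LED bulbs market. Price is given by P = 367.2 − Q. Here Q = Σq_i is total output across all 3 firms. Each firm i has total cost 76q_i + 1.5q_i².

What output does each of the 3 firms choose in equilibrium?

A representative firm's profit is π_i = q_i(367.2 − Q) − 76q_i − 1.5q_i², with Q = q_i + Σ_{j≠i} q_j.
First-order condition: 291.2 − 5q_i − Σ_{j≠i} q_j = 0.
Imposing symmetry (q_j = q for all j) turns Σ_{j≠i} q_j into 2q, so 291.2 = 7q and q = 41.6.

41.6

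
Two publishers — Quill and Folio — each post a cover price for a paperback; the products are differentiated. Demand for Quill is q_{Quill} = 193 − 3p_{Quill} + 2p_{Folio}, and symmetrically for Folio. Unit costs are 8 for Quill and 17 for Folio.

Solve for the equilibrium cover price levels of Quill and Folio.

55.9375, 59.3125

Quill's profit: π = (p_{Quill} − 8)(193 − 3p_{Quill} + 2p_{Folio}).
∂π/∂p_{Quill} = 217 − 6p_{Quill} + 2p_{Folio} = 0 ⇒ p_{Quill} = 217/6 + (1/3)p_{Folio}.
Similarly p_{Folio} = 122/3 + (1/3)p_{Quill}.
Substituting the second reaction function into the first: p_{Quill} = 217/6 + (1/3)(122/3 + (1/3)p_{Quill}), which gives (8/9)p_{Quill} = 895/18 ⇒ p_{Quill} = 55.9375.
Then p_{Folio} = 122/3 + (1/3)·55.9375 = 59.3125.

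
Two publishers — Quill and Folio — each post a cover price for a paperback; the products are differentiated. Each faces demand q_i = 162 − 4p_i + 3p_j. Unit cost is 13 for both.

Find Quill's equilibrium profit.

3552.16

Quill's profit: π = (p_{Quill} − 13)(162 − 4p_{Quill} + 3p_{Folio}).
∂π/∂p_{Quill} = 214 − 8p_{Quill} + 3p_{Folio} = 0 ⇒ p_{Quill} = 26.75 + 0.375p_{Folio}.
By symmetry p_{Folio} = p_{Quill}; substituting into the reaction function, 0.625p_{Quill} = 26.75 and p_{Quill} = 42.8.
q_{Quill} = 162 − 4·42.8 + 3·42.8 = 119.2.
Profit = (42.8 − 13)·119.2 = 3552.16.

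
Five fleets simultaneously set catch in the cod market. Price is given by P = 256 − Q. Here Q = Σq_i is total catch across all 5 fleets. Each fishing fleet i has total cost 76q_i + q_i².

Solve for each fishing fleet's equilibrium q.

A representative fishing fleet's profit is π_i = q_i(256 − Q) − 76q_i − q_i², with Q = q_i + Σ_{j≠i} q_j.
First-order condition: 180 − 4q_i − Σ_{j≠i} q_j = 0.
Imposing symmetry (q_j = q for all j) turns Σ_{j≠i} q_j into 4q, so 180 = 8q and q = 22.5.

22.5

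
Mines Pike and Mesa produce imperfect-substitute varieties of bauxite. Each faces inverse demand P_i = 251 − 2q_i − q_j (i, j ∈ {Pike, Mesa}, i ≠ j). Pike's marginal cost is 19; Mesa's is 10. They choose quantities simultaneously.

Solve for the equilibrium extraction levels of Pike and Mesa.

45.8, 48.8

Mine Pike's profit: π = q_{Pike}(251 − 2q_{Pike} − q_{Mesa}) − 19q_{Pike}.
∂π/∂q_{Pike} = 232 − 4q_{Pike} − q_{Mesa} = 0 ⇒ q_{Pike} = 58 − 0.25q_{Mesa}.
Similarly q_{Mesa} = 60.25 − 0.25q_{Pike}.
Plugging q_{Mesa} into Pike's best response: q_{Pike} = 58 − 0.25(60.25 − 0.25q_{Pike}) ⇒ 0.9375q_{Pike} = 42.9375, so q_{Pike} = 45.8.
Then q_{Mesa} = 60.25 − 0.25·45.8 = 48.8.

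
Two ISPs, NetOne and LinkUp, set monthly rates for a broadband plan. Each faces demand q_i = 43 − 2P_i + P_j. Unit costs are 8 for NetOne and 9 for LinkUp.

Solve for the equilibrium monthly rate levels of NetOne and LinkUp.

19.8, 20.2

NetOne's profit: π = (P_{NetOne} − 8)(43 − 2P_{NetOne} + P_{LinkUp}).
∂π/∂P_{NetOne} = 59 − 4P_{NetOne} + P_{LinkUp} = 0 ⇒ P_{NetOne} = 14.75 + 0.25P_{LinkUp}.
Similarly P_{LinkUp} = 15.25 + 0.25P_{NetOne}.
Substituting the second reaction function into the first: P_{NetOne} = 14.75 + 0.25(15.25 + 0.25P_{NetOne}), which gives 0.9375P_{NetOne} = 18.5625 ⇒ P_{NetOne} = 19.8.
Then P_{LinkUp} = 15.25 + 0.25·19.8 = 20.2.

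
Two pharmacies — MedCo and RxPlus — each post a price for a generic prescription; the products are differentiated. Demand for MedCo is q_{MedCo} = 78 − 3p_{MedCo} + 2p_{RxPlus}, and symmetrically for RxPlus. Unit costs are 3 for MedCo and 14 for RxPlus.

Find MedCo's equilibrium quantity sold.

62.4375

MedCo's profit: π = (p_{MedCo} − 3)(78 − 3p_{MedCo} + 2p_{RxPlus}).
∂π/∂p_{MedCo} = 87 − 6p_{MedCo} + 2p_{RxPlus} = 0 ⇒ p_{MedCo} = 14.5 + (1/3)p_{RxPlus}.
Similarly p_{RxPlus} = 20 + (1/3)p_{MedCo}.
Plugging p_{RxPlus} into MedCo's best response: p_{MedCo} = 14.5 + (1/3)(20 + (1/3)p_{MedCo}) ⇒ (8/9)p_{MedCo} = 127/6, so p_{MedCo} = 23.8125.
Then p_{RxPlus} = 20 + (1/3)·23.8125 = 27.9375.
q_{MedCo} = 78 − 3·23.8125 + 2·27.9375 = 62.4375.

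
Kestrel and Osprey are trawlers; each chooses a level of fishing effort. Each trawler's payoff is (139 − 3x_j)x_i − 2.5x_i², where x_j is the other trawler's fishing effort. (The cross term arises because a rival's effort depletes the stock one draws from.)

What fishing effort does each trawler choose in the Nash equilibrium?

17.375

Kestrel's payoff is (139 − 3x_O)x_K − 2.5x_K².
∂π/∂x_K = 139 − 3x_O − 5x_K = 0, so x_K = 27.8 − 0.6x_O.
Setting x_K = x_O in the reaction function: x_K = 27.8 − 0.6x_K, so x_K = 27.8 / 1.6 = 17.375.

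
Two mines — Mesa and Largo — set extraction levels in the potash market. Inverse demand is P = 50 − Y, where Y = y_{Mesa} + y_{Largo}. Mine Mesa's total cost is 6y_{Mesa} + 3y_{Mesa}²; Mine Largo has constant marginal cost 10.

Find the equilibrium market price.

Mine Mesa's profit: π = y_{Mesa}(50 − (y_{Mesa} + y_{Largo})) − 6y_{Mesa} − 3y_{Mesa}².
∂π/∂y_{Mesa} = 44 − 8y_{Mesa} − y_{Largo} = 0, so y_{Mesa} = 5.5 − 0.125y_{Largo}.
For Largo: ∂π/∂y_{Largo} = 40 − 2y_{Largo} − y_{Mesa} = 0 ⇒ y_{Largo} = 20 − 0.5y_{Mesa}.
Solving the two reaction functions simultaneously: (1 − (−0.125)(−0.5))y_{Mesa} = 5.5 − 0.125·20, so 0.9375y_{Mesa} = 3 and y_{Mesa} = 3.2.
Then y_{Largo} = 20 − 0.5·3.2 = 18.4.
Equilibrium price: P = 50 − 21.6 = 28.4.

28.4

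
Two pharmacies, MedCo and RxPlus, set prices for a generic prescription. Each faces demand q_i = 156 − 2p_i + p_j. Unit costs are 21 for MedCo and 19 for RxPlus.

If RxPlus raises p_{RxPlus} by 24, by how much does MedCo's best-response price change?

6

MedCo's profit: π = (p_{MedCo} − 21)(156 − 2p_{MedCo} + p_{RxPlus}).
∂π/∂p_{MedCo} = 198 − 4p_{MedCo} + p_{RxPlus} = 0 ⇒ p_{MedCo} = 49.5 + 0.25p_{RxPlus}.
The reaction-function slope is 0.25, so a 24-unit rise in p_{RxPlus} moves p_{MedCo} by 0.25 × 24 = 6. MedCo's best response rises — the actions are strategic complements.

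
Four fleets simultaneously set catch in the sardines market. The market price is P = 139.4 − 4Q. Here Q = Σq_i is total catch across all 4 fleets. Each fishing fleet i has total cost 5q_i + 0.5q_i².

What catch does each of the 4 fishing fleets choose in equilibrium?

A representative fishing fleet's profit is π_i = q_i(139.4 − 4Q) − 5q_i − 0.5q_i², with Q = q_i + Σ_{j≠i} q_j.
First-order condition: 134.4 − 9q_i − 4Σ_{j≠i} q_j = 0.
Imposing symmetry (q_j = q for all j) turns Σ_{j≠i} q_j into 3q, so 134.4 = 21q and q = 6.4.

6.4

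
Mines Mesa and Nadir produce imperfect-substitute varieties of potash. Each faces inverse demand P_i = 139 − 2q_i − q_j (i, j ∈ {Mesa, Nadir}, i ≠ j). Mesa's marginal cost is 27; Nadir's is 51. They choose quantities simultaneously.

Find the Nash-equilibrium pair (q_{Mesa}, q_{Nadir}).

24, 16

Mine Mesa's profit: π = q_{Mesa}(139 − 2q_{Mesa} − q_{Nadir}) − 27q_{Mesa}.
∂π/∂q_{Mesa} = 112 − 4q_{Mesa} − q_{Nadir} = 0 ⇒ q_{Mesa} = 28 − 0.25q_{Nadir}.
Similarly q_{Nadir} = 22 − 0.25q_{Mesa}.
Plugging q_{Nadir} into Mesa's best response: q_{Mesa} = 28 − 0.25(22 − 0.25q_{Mesa}) ⇒ 0.9375q_{Mesa} = 22.5, so q_{Mesa} = 24.
Then q_{Nadir} = 22 − 0.25·24 = 16.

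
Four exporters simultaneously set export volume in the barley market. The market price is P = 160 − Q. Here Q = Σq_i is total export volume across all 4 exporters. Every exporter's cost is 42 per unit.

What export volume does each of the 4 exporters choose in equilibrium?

A representative exporter's profit is π_i = q_i(160 − Q) − 42q_i, with Q = q_i + Σ_{j≠i} q_j.
First-order condition: 118 − 2q_i − Σ_{j≠i} q_j = 0.
In a symmetric equilibrium every exporter chooses the same q, so Σ_{j≠i} q_j = 3q. The condition becomes 118 − 5q = 0, giving q = 118/5 = 23.6.

23.6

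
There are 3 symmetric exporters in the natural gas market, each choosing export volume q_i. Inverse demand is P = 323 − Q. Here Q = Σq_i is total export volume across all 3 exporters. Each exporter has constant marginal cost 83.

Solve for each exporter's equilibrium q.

60

A representative exporter's profit is π_i = q_i(323 − Q) − 83q_i, with Q = q_i + Σ_{j≠i} q_j.
First-order condition: 240 − 2q_i − Σ_{j≠i} q_j = 0.
With identical exporters, set every q_j = q: then 240 − 2q − 2q = 0, i.e. q = 240/4 = 60.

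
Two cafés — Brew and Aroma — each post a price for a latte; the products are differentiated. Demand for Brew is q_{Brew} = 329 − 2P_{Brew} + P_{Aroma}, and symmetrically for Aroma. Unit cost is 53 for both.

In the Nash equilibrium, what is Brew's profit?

Brew's profit: π = (P_{Brew} − 53)(329 − 2P_{Brew} + P_{Aroma}).
∂π/∂P_{Brew} = 435 − 4P_{Brew} + P_{Aroma} = 0 ⇒ P_{Brew} = 108.75 + 0.25P_{Aroma}.
Setting P_{Brew} = P_{Aroma} in the reaction function: P_{Brew} = 108.75 + 0.25P_{Brew}, so P_{Brew} = 108.75 / 0.75 = 145.
q_{Brew} = 329 − 2·145 + 145 = 184.
Profit = (145 − 53)·184 = 16928.

16928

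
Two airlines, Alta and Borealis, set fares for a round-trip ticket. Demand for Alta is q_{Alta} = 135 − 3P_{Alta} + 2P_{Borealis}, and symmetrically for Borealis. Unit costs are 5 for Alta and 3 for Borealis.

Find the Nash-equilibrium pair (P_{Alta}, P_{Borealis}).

37.125, 36.375

Alta's profit: π = (P_{Alta} − 5)(135 − 3P_{Alta} + 2P_{Borealis}).
∂π/∂P_{Alta} = 150 − 6P_{Alta} + 2P_{Borealis} = 0 ⇒ P_{Alta} = 25 + (1/3)P_{Borealis}.
Similarly P_{Borealis} = 24 + (1/3)P_{Alta}.
Substituting the second reaction function into the first: P_{Alta} = 25 + (1/3)(24 + (1/3)P_{Alta}), which gives (8/9)P_{Alta} = 33 ⇒ P_{Alta} = 37.125.
Then P_{Borealis} = 24 + (1/3)·37.125 = 36.375.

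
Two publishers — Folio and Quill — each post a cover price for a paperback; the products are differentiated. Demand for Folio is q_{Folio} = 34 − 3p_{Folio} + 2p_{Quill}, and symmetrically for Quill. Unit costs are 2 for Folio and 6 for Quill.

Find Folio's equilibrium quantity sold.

26.25

Folio's profit: π = (p_{Folio} − 2)(34 − 3p_{Folio} + 2p_{Quill}).
∂π/∂p_{Folio} = 40 − 6p_{Folio} + 2p_{Quill} = 0 ⇒ p_{Folio} = 20/3 + (1/3)p_{Quill}.
Similarly p_{Quill} = 26/3 + (1/3)p_{Folio}.
Solving the two reaction functions simultaneously: (1 − (1/3)(1/3))p_{Folio} = 20/3 + (1/3)·(26/3), so (8/9)p_{Folio} = 86/9 and p_{Folio} = 10.75.
Then p_{Quill} = 26/3 + (1/3)·10.75 = 12.25.
q_{Folio} = 34 − 3·10.75 + 2·12.25 = 26.25.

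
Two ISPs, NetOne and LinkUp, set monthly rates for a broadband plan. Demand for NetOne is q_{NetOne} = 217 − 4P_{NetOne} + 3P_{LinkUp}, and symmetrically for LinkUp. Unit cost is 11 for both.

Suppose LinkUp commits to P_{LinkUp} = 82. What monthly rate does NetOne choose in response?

NetOne's profit: π = (P_{NetOne} − 11)(217 − 4P_{NetOne} + 3P_{LinkUp}).
∂π/∂P_{NetOne} = 261 − 8P_{NetOne} + 3P_{LinkUp} = 0 ⇒ P_{NetOne} = 32.625 + 0.375P_{LinkUp}.
At P_{LinkUp} = 82: P_{NetOne} = 32.625 + 0.375·82 = 63.375.

63.375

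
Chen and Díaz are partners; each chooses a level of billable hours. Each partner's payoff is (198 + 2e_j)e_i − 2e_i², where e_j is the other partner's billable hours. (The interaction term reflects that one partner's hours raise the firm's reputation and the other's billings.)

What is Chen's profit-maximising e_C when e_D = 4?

51.5

Chen's payoff is (198 + 2e_D)e_C − 2e_C².
∂π/∂e_C = 198 + 2e_D − 4e_C = 0, so e_C = 49.5 + 0.5e_D.
At e_D = 4: e_C = 49.5 + 0.5·4 = 51.5.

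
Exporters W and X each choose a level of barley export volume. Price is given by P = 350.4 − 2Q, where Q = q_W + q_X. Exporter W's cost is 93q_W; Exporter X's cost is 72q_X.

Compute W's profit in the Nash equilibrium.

Exporter W's profit: π = q_W(350.4 − 2(q_W + q_X)) − 93q_W.
∂π/∂q_W = 257.4 − 4q_W − 2q_X = 0, so q_W = 64.35 − 0.5q_X.
By the same steps for X: q_X = 69.6 − 0.5q_W.
Plugging q_X into W's best response: q_W = 64.35 − 0.5(69.6 − 0.5q_W) ⇒ 0.75q_W = 29.55, so q_W = 39.4.
Then q_X = 69.6 − 0.5·39.4 = 49.9.
Price P = 350.4 − 2·89.3 = 171.8.
W's profit: (171.8 − 93)·39.4 = 3104.72.

3104.72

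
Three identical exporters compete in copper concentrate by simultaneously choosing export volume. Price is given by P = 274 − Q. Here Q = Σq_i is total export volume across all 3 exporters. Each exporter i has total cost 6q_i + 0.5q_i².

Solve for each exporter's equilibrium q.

A representative exporter's profit is π_i = q_i(274 − Q) − 6q_i − 0.5q_i², with Q = q_i + Σ_{j≠i} q_j.
First-order condition: 268 − 3q_i − Σ_{j≠i} q_j = 0.
With identical exporters, set every q_j = q: then 268 − 3q − 2q = 0, i.e. q = 268/5 = 53.6.

53.6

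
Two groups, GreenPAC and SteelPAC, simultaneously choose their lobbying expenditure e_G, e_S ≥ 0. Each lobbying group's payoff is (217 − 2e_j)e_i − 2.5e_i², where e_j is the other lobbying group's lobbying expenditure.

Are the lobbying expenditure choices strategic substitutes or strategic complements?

GreenPAC's payoff is (217 − 2e_S)e_G − 2.5e_G².
∂π/∂e_G = 217 − 2e_S − 5e_G = 0, so e_G = 43.4 − 0.4e_S.
The best-response slope de_G/de_S = −0.4 < 0: the reaction function is downward-sloping, so the choices are strategic substitutes.

strategic substitutes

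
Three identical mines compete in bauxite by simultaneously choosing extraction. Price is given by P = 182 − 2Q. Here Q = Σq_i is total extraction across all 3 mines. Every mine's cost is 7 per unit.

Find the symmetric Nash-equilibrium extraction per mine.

A representative mine's profit is π_i = q_i(182 − 2Q) − 7q_i, with Q = q_i + Σ_{j≠i} q_j.
First-order condition: 175 − 4q_i − 2Σ_{j≠i} q_j = 0.
With identical mines, set every q_j = q: then 175 − 4q − 4q = 0, i.e. q = 175/8 = 21.875.

21.875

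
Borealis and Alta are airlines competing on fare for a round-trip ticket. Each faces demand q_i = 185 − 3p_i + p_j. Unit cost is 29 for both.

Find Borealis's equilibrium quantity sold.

Borealis's profit: π = (p_{Borealis} − 29)(185 − 3p_{Borealis} + p_{Alta}).
∂π/∂p_{Borealis} = 272 − 6p_{Borealis} + p_{Alta} = 0 ⇒ p_{Borealis} = 136/3 + (1/6)p_{Alta}.
By symmetry p_{Alta} = p_{Borealis}; substituting into the reaction function, (5/6)p_{Borealis} = 136/3 and p_{Borealis} = 54.4.
q_{Borealis} = 185 − 3·54.4 + 54.4 = 76.2.

76.2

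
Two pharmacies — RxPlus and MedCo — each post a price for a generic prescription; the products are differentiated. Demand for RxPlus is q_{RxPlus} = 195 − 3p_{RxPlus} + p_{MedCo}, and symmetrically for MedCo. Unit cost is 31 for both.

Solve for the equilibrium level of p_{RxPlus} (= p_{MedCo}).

57.6

RxPlus's profit: π = (p_{RxPlus} − 31)(195 − 3p_{RxPlus} + p_{MedCo}).
∂π/∂p_{RxPlus} = 288 − 6p_{RxPlus} + p_{MedCo} = 0 ⇒ p_{RxPlus} = 48 + (1/6)p_{MedCo}.
Setting p_{RxPlus} = p_{MedCo} in the reaction function: p_{RxPlus} = 48 + (1/6)p_{RxPlus}, so p_{RxPlus} = 48 / (5/6) = 57.6.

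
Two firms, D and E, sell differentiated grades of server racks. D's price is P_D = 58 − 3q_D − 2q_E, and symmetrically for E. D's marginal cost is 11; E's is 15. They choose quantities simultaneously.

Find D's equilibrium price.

Firm D's profit: π = q_D(58 − 3q_D − 2q_E) − 11q_D.
∂π/∂q_D = 47 − 6q_D − 2q_E = 0 ⇒ q_D = 47/6 − (1/3)q_E.
Similarly q_E = 43/6 − (1/3)q_D.
Substituting the second reaction function into the first: q_D = 47/6 − (1/3)(43/6 − (1/3)q_D), which gives (8/9)q_D = 49/9 ⇒ q_D = 6.125.
Then q_E = 43/6 − (1/3)·6.125 = 5.125.
P_D = 58 − 3·6.125 − 2·5.125 = 29.375.

29.375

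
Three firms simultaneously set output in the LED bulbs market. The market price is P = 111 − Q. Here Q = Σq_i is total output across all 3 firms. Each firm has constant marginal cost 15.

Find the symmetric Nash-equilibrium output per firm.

A representative firm's profit is π_i = q_i(111 − Q) − 15q_i, with Q = q_i + Σ_{j≠i} q_j.
First-order condition: 96 − 2q_i − Σ_{j≠i} q_j = 0.
With identical firms, set every q_j = q: then 96 − 2q − 2q = 0, i.e. q = 96/4 = 24.

24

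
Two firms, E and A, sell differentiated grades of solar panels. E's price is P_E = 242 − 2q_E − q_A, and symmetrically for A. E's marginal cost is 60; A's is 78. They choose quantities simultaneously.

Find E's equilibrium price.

135.2

Firm E's profit: π = q_E(242 − 2q_E − q_A) − 60q_E.
∂π/∂q_E = 182 − 4q_E − q_A = 0 ⇒ q_E = 45.5 − 0.25q_A.
Similarly q_A = 41 − 0.25q_E.
Solving the two reaction functions simultaneously: (1 − (−0.25)(−0.25))q_E = 45.5 − 0.25·41, so 0.9375q_E = 35.25 and q_E = 37.6.
Then q_A = 41 − 0.25·37.6 = 31.6.
P_E = 242 − 2·37.6 − 31.6 = 135.2.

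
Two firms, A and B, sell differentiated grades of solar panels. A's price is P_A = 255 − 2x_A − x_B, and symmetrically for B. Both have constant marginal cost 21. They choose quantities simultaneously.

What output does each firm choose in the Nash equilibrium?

Firm A's profit: π = x_A(255 − 2x_A − x_B) − 21x_A.
∂π/∂x_A = 234 − 4x_A − x_B = 0 ⇒ x_A = 58.5 − 0.25x_B.
The game is symmetric, so in equilibrium x_B = x_A: the reaction function gives 1.25x_A = 58.5, hence x_A = 46.8.

46.8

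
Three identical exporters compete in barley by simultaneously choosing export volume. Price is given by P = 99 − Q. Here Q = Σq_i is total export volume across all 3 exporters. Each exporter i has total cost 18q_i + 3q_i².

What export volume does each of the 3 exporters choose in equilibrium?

A representative exporter's profit is π_i = q_i(99 − Q) − 18q_i − 3q_i², with Q = q_i + Σ_{j≠i} q_j.
First-order condition: 81 − 8q_i − Σ_{j≠i} q_j = 0.
With identical exporters, set every q_j = q: then 81 − 8q − 2q = 0, i.e. q = 81/10 = 8.1.

8.1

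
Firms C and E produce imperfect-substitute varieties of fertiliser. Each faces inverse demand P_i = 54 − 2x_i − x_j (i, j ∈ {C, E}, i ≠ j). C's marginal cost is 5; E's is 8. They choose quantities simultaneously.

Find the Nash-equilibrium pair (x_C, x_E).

Firm C's profit: π = x_C(54 − 2x_C − x_E) − 5x_C.
∂π/∂x_C = 49 − 4x_C − x_E = 0 ⇒ x_C = 12.25 − 0.25x_E.
Similarly x_E = 11.5 − 0.25x_C.
Substituting the second reaction function into the first: x_C = 12.25 − 0.25(11.5 − 0.25x_C), which gives 0.9375x_C = 9.375 ⇒ x_C = 10.
Then x_E = 11.5 − 0.25·10 = 9.

10, 9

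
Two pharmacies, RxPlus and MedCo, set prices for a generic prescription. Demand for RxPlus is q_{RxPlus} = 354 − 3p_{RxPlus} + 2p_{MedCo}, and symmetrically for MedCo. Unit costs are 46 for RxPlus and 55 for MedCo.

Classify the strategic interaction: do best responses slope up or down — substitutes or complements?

RxPlus's profit: π = (p_{RxPlus} − 46)(354 − 3p_{RxPlus} + 2p_{MedCo}).
∂π/∂p_{RxPlus} = 492 − 6p_{RxPlus} + 2p_{MedCo} = 0 ⇒ p_{RxPlus} = 82 + (1/3)p_{MedCo}.
The best-response slope dp_{RxPlus}/dp_{MedCo} = 1/3 > 0: the reaction function is upward-sloping, so the choices are strategic complements.

strategic complements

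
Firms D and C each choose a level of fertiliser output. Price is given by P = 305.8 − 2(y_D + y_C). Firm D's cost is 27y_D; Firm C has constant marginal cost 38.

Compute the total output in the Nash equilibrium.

91.1

Firm D's profit: π = y_D(305.8 − 2(y_D + y_C)) − 27y_D.
∂π/∂y_D = 278.8 − 4y_D − 2y_C = 0, so y_D = 69.7 − 0.5y_C.
By the same steps for C: y_C = 66.95 − 0.5y_D.
Plugging y_C into D's best response: y_D = 69.7 − 0.5(66.95 − 0.5y_D) ⇒ 0.75y_D = 36.225, so y_D = 48.3.
Then y_C = 66.95 − 0.5·48.3 = 42.8.
Total output: 48.3 + 42.8 = 91.1.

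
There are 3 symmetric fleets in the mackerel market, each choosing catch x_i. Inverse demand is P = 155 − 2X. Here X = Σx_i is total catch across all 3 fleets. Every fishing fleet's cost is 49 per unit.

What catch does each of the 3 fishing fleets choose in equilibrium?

A representative fishing fleet's profit is π_i = x_i(155 − 2X) − 49x_i, with X = x_i + Σ_{j≠i} x_j.
First-order condition: 106 − 4x_i − 2Σ_{j≠i} x_j = 0.
With identical fishing fleets, set every x_j = x: then 106 − 4x − 4x = 0, i.e. x = 106/8 = 13.25.

13.25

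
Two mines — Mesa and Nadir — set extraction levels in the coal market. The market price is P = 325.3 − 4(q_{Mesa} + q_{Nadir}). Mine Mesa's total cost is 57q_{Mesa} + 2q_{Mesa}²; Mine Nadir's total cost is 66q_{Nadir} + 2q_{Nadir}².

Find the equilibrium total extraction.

Mine Mesa's profit: π = q_{Mesa}(325.3 − 4(q_{Mesa} + q_{Nadir})) − 57q_{Mesa} − 2q_{Mesa}².
∂π/∂q_{Mesa} = 268.3 − 12q_{Mesa} − 4q_{Nadir} = 0, so q_{Mesa} = 2683/120 − (1/3)q_{Nadir}.
By the same steps for Nadir: q_{Nadir} = 2593/120 − (1/3)q_{Mesa}.
Substituting the second reaction function into the first: q_{Mesa} = 2683/120 − (1/3)(2593/120 − (1/3)q_{Mesa}), which gives (8/9)q_{Mesa} = 682/45 ⇒ q_{Mesa} = 17.05.
Then q_{Nadir} = 2593/120 − (1/3)·17.05 = 15.925.
Total extraction: 17.05 + 15.925 = 32.975.

32.975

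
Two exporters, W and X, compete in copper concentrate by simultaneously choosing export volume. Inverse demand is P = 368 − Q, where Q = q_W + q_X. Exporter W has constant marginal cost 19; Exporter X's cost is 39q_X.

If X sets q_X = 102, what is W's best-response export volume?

123.5

Exporter W's profit: π = q_W(368 − (q_W + q_X)) − 19q_W.
∂π/∂q_W = 349 − 2q_W − q_X = 0, so q_W = 174.5 − 0.5q_X.
At q_X = 102: q_W = 174.5 − 0.5·102 = 123.5.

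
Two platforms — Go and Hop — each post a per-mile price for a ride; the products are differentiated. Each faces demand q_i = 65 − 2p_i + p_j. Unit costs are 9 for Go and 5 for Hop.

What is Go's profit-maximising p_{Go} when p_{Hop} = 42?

31.25

Go's profit: π = (p_{Go} − 9)(65 − 2p_{Go} + p_{Hop}).
∂π/∂p_{Go} = 83 − 4p_{Go} + p_{Hop} = 0 ⇒ p_{Go} = 20.75 + 0.25p_{Hop}.
At p_{Hop} = 42: p_{Go} = 20.75 + 0.25·42 = 31.25.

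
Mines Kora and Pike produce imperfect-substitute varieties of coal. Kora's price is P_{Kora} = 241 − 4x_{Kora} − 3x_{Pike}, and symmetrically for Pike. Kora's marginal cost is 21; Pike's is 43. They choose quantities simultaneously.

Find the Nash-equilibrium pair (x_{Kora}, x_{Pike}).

Mine Kora's profit: π = x_{Kora}(241 − 4x_{Kora} − 3x_{Pike}) − 21x_{Kora}.
∂π/∂x_{Kora} = 220 − 8x_{Kora} − 3x_{Pike} = 0 ⇒ x_{Kora} = 27.5 − 0.375x_{Pike}.
Similarly x_{Pike} = 24.75 − 0.375x_{Kora}.
Plugging x_{Pike} into Kora's best response: x_{Kora} = 27.5 − 0.375(24.75 − 0.375x_{Kora}) ⇒ (55/64)x_{Kora} = 583/32, so x_{Kora} = 21.2.
Then x_{Pike} = 24.75 − 0.375·21.2 = 16.8.

21.2, 16.8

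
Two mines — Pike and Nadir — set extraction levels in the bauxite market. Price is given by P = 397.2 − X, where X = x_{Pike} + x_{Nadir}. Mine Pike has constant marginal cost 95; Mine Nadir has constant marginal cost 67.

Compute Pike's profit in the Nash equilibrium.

8353.96

Mine Pike's profit: π = x_{Pike}(397.2 − (x_{Pike} + x_{Nadir})) − 95x_{Pike}.
∂π/∂x_{Pike} = 302.2 − 2x_{Pike} − x_{Nadir} = 0, so x_{Pike} = 151.1 − 0.5x_{Nadir}.
By the same steps for Nadir: x_{Nadir} = 165.1 − 0.5x_{Pike}.
Solving the two reaction functions simultaneously: (1 − (−0.5)(−0.5))x_{Pike} = 151.1 − 0.5·165.1, so 0.75x_{Pike} = 68.55 and x_{Pike} = 91.4.
Then x_{Nadir} = 165.1 − 0.5·91.4 = 119.4.
Price P = 397.2 − 210.8 = 186.4.
Pike's profit: (186.4 − 95)·91.4 = 8353.96.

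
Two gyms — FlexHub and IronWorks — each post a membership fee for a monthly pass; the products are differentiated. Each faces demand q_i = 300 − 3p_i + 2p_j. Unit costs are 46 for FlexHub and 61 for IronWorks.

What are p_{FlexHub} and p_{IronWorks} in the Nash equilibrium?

FlexHub's profit: π = (p_{FlexHub} − 46)(300 − 3p_{FlexHub} + 2p_{IronWorks}).
∂π/∂p_{FlexHub} = 438 − 6p_{FlexHub} + 2p_{IronWorks} = 0 ⇒ p_{FlexHub} = 73 + (1/3)p_{IronWorks}.
Similarly p_{IronWorks} = 80.5 + (1/3)p_{FlexHub}.
Plugging p_{IronWorks} into FlexHub's best response: p_{FlexHub} = 73 + (1/3)(80.5 + (1/3)p_{FlexHub}) ⇒ (8/9)p_{FlexHub} = 599/6, so p_{FlexHub} = 112.3125.
Then p_{IronWorks} = 80.5 + (1/3)·112.3125 = 117.9375.

112.3125, 117.9375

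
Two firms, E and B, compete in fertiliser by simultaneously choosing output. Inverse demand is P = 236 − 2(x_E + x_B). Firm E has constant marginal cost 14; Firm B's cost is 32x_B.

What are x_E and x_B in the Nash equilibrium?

40, 31

Firm E's profit: π = x_E(236 − 2(x_E + x_B)) − 14x_E.
∂π/∂x_E = 222 − 4x_E − 2x_B = 0, so x_E = 55.5 − 0.5x_B.
By the same steps for B: x_B = 51 − 0.5x_E.
Solving the two reaction functions simultaneously: (1 − (−0.5)(−0.5))x_E = 55.5 − 0.5·51, so 0.75x_E = 30 and x_E = 40.
Then x_B = 51 − 0.5·40 = 31.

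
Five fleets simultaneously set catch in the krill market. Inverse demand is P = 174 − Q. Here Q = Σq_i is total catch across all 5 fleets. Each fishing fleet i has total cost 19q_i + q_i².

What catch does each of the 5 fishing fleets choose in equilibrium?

A representative fishing fleet's profit is π_i = q_i(174 − Q) − 19q_i − q_i², with Q = q_i + Σ_{j≠i} q_j.
First-order condition: 155 − 4q_i − Σ_{j≠i} q_j = 0.
In a symmetric equilibrium every fishing fleet chooses the same q, so Σ_{j≠i} q_j = 4q. The condition becomes 155 − 8q = 0, giving q = 155/8 = 19.375.

19.375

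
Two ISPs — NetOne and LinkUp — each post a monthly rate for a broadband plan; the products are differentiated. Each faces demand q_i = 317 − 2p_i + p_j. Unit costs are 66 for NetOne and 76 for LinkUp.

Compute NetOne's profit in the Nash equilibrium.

NetOne's profit: π = (p_{NetOne} − 66)(317 − 2p_{NetOne} + p_{LinkUp}).
∂π/∂p_{NetOne} = 449 − 4p_{NetOne} + p_{LinkUp} = 0 ⇒ p_{NetOne} = 112.25 + 0.25p_{LinkUp}.
Similarly p_{LinkUp} = 117.25 + 0.25p_{NetOne}.
Plugging p_{LinkUp} into NetOne's best response: p_{NetOne} = 112.25 + 0.25(117.25 + 0.25p_{NetOne}) ⇒ 0.9375p_{NetOne} = 141.5625, so p_{NetOne} = 151.
Then p_{LinkUp} = 117.25 + 0.25·151 = 155.
q_{NetOne} = 317 − 2·151 + 155 = 170.
Profit = (151 − 66)·170 = 14450.

14450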